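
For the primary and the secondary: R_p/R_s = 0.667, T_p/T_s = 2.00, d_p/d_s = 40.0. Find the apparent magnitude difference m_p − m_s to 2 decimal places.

L_p/L_s = (0.667)²(2.00)⁴ = 7.118.
F_p/F_s = (L_p/L_s)/(d_p/d_s)² = 7.118/1600 = 0.004449.
m_p − m_s = −2.5 log₁₀(0.004449) = 5.88.

5.88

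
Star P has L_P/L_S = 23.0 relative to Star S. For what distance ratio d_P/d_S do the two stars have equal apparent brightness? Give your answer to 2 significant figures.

4.8

Equal flux requires L_P/d_P² = L_S/d_S², so d_P/d_S = √(L_P/L_S)
= √(23.0) = 4.796.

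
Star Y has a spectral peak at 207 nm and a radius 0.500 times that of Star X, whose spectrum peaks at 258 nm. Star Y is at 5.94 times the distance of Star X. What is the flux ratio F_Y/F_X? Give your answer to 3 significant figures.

Wien's law: T_Y/T_X = λ_X/λ_Y = 258/207 = 1.246.
L_Y/L_X = (R_Y/R_X)²(T_Y/T_X)⁴ = (0.500)²(1.246)⁴ = 0.6033.
F_Y/F_X = (L_Y/L_X)/(d_Y/d_X)² = 0.6033/(5.94)² = 0.01710.

0.0171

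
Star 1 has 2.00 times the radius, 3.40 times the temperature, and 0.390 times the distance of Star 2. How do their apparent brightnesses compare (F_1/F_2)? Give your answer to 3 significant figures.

3.51×10^3

L_1/L_2 = (R_1/R_2)²(T_1/T_2)⁴ = (2.00)² × (3.40)⁴ = 534.5.
F_1/F_2 = (L_1/L_2)/(d_1/d_2)² = 534.5 / (0.390)² = 3514.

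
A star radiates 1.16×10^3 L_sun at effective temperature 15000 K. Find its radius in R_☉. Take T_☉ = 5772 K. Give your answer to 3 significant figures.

5.04 R_☉

R/R_☉ = √(L/L_☉) / (T/T_☉)² = √(1.16×10^3) / (2.599)²
       = 34.06 / 6.754 = 5.043.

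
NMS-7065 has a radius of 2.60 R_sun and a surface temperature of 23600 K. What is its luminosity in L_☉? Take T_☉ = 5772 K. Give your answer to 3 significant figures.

L/L_☉ = (R/R_☉)² (T/T_☉)⁴ = (2.60)² × (23600/5772)⁴
       = 6.760 × (4.089)⁴ = 6.760 × 279.5 = 1889.

1.89×10^3 L_☉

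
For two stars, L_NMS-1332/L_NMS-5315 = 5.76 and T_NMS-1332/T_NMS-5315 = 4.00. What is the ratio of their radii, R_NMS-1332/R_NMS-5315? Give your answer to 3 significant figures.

0.150

L ∝ R²T⁴ gives R ∝ √L / T², so
R_NMS-1332/R_NMS-5315 = √(5.76) / (4.00)² = 2.400 / 16.00 = 0.1500.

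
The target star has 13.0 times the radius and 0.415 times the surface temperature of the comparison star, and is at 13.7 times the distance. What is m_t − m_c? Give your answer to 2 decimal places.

3.93

L_t/L_c = (13.0)²(0.415)⁴ = 5.013.
F_t/F_c = (L_t/L_c)/(d_t/d_c)² = 5.013/187.7 = 0.02671.
m_t − m_c = −2.5 log₁₀(0.02671) = 3.93.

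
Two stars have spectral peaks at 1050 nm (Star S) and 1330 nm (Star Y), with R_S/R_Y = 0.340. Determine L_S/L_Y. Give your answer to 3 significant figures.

0.298

Wien's law gives T ∝ 1/λ_max, so T_S/T_Y = λ_Y/λ_S = 1330/1050 = 1.267.
Then L ∝ R²T⁴ gives L_S/L_Y = (0.340)² × (1.267)⁴ = 0.1156 × 2.574 = 0.2976.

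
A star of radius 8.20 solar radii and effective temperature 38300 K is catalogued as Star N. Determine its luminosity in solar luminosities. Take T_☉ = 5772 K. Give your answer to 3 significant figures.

1.30×10^5 solar luminosities

L/L_☉ = (R/R_☉)² (T/T_☉)⁴ = (8.20)² × (38300/5772)⁴
       = 67.24 × (6.635)⁴ = 67.24 × 1939 = 1.304×10^5.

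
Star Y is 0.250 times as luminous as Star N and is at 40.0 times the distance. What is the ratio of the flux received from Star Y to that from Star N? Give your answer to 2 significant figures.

F = L/(4πd²), so F_Y/F_N = (L_Y/L_N) / (d_Y/d_N)²
= 0.250 / (40.0)² = 0.250 / 1600 = 1.563×10^-4.

1.6×10^-4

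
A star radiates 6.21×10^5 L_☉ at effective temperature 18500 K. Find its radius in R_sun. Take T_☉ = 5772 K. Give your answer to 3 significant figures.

R/R_☉ = √(L/L_☉) / (T/T_☉)² = √(6.21×10^5) / (3.205)²
       = 788.0 / 10.27 = 76.71.

76.7 R_sun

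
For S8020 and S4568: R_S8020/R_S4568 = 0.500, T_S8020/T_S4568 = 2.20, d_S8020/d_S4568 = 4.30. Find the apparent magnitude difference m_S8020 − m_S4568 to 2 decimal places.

L_S8020/L_S4568 = (0.500)²(2.20)⁴ = 5.856.
F_S8020/F_S4568 = (L_S8020/L_S4568)/(d_S8020/d_S4568)² = 5.856/18.49 = 0.3167.
m_S8020 − m_S4568 = −2.5 log₁₀(0.3167) = 1.25.

1.25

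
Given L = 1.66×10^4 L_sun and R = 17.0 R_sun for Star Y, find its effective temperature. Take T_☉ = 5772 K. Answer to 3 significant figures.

1.59×10^4 K

T/T_☉ = (L/L_☉)^(1/4) / (R/R_☉)^(1/2)
T = 5772 × (1.66×10^4)^(1/4) / √(17.0) = 5772 × 11.35 / 4.123 = 1.589×10^4 K.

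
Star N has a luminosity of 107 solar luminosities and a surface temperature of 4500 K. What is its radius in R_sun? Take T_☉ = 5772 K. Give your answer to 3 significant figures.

17.0 R_sun

R/R_☉ = √(L/L_☉) / (T/T_☉)² = √(107) / (0.7796)²
       = 10.34 / 0.6078 = 17.02.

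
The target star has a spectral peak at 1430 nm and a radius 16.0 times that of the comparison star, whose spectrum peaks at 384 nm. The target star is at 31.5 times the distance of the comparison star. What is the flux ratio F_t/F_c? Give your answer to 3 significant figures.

Wien's law: T_t/T_c = λ_c/λ_t = 384/1430 = 0.2685.
L_t/L_c = (R_t/R_c)²(T_t/T_c)⁴ = (16.0)²(0.2685)⁴ = 1.331.
F_t/F_c = (L_t/L_c)/(d_t/d_c)² = 1.331/(31.5)² = 0.001342.

0.00134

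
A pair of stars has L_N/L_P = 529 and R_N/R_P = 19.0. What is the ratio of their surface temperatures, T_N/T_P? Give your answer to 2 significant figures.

1.1

L ∝ R²T⁴ gives T ∝ (L/R²)^(1/4), so
T_N/T_P = (529 / 19.0²)^(1/4) = (1.465)^(1/4) = 1.100.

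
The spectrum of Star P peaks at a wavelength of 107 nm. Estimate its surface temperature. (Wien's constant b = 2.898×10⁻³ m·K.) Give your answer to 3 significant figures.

T = b/λ_max = 2.898×10⁻³ / (107×10⁻⁹) = 2.708×10^4 K.

2.71×10^4 K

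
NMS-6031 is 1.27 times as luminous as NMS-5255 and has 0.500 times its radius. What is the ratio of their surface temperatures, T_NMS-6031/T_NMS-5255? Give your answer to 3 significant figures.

L ∝ R²T⁴ gives T ∝ (L/R²)^(1/4), so
T_NMS-6031/T_NMS-5255 = (1.27 / 0.500²)^(1/4) = (5.080)^(1/4) = 1.501.

1.50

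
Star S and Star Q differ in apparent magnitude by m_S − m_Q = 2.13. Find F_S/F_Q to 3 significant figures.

F_S/F_Q = 10^(−(m_S − m_Q)/2.5) = 10^(-2.13/2.5) = 10^-0.852 = 0.1406.

0.141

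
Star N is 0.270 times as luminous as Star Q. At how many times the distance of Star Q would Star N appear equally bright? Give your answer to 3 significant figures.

Equal flux requires L_N/d_N² = L_Q/d_Q², so d_N/d_Q = √(L_N/L_Q)
= √(0.270) = 0.5196.

0.520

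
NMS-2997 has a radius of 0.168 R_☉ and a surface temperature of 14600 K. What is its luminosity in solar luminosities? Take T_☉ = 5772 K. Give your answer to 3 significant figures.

1.16 solar luminosities

L/L_☉ = (R/R_☉)² (T/T_☉)⁴ = (0.168)² × (14600/5772)⁴
       = 0.02822 × (2.529)⁴ = 0.02822 × 40.94 = 1.155.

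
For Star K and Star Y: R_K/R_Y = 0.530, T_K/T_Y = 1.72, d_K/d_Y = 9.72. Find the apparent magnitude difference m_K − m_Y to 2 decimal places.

L_K/L_Y = (0.530)²(1.72)⁴ = 2.458.
F_K/F_Y = (L_K/L_Y)/(d_K/d_Y)² = 2.458/94.48 = 0.02602.
m_K − m_Y = −2.5 log₁₀(0.02602) = 3.96.

3.96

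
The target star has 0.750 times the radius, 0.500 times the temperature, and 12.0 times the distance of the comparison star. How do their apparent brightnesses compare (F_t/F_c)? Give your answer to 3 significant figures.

2.44×10^-4

L_t/L_c = (R_t/R_c)²(T_t/T_c)⁴ = (0.750)² × (0.500)⁴ = 0.03516.
F_t/F_c = (L_t/L_c)/(d_t/d_c)² = 0.03516 / (12.0)² = 2.441×10^-4.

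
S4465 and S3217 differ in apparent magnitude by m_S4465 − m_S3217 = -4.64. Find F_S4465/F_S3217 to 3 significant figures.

71.8

F_S4465/F_S3217 = 10^(−(m_S4465 − m_S3217)/2.5) = 10^(4.64/2.5) = 10^1.856 = 71.78.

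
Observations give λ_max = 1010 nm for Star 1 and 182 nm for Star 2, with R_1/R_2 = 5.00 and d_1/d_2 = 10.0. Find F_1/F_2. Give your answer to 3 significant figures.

2.64×10^-4

Wien's law: T_1/T_2 = λ_2/λ_1 = 182/1010 = 0.1802.
L_1/L_2 = (R_1/R_2)²(T_1/T_2)⁴ = (5.00)²(0.1802)⁴ = 0.02636.
F_1/F_2 = (L_1/L_2)/(d_1/d_2)² = 0.02636/(10.0)² = 2.636×10^-4.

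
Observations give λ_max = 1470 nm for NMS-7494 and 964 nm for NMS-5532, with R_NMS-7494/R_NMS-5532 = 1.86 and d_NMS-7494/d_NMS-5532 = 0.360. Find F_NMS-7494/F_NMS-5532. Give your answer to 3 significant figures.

Wien's law: T_NMS-7494/T_NMS-5532 = λ_NMS-5532/λ_NMS-7494 = 964/1470 = 0.6558.
L_NMS-7494/L_NMS-5532 = (R_NMS-7494/R_NMS-5532)²(T_NMS-7494/T_NMS-5532)⁴ = (1.86)²(0.6558)⁴ = 0.6398.
F_NMS-7494/F_NMS-5532 = (L_NMS-7494/L_NMS-5532)/(d_NMS-7494/d_NMS-5532)² = 0.6398/(0.360)² = 4.937.

4.94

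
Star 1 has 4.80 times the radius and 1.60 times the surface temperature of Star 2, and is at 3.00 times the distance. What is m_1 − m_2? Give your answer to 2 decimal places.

-3.06

L_1/L_2 = (4.80)²(1.60)⁴ = 151.0.
F_1/F_2 = (L_1/L_2)/(d_1/d_2)² = 151.0/9.000 = 16.78.
m_1 − m_2 = −2.5 log₁₀(16.78) = -3.06.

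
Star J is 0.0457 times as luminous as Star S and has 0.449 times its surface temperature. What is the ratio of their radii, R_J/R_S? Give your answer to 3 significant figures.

L ∝ R²T⁴ gives R ∝ √L / T², so
R_J/R_S = √(0.0457) / (0.449)² = 0.2138 / 0.2016 = 1.060.

1.06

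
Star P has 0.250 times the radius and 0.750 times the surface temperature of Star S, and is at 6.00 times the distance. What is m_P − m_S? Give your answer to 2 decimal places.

L_P/L_S = (0.250)²(0.750)⁴ = 0.01978.
F_P/F_S = (L_P/L_S)/(d_P/d_S)² = 0.01978/36.00 = 5.493×10^-4.
m_P − m_S = −2.5 log₁₀(5.493×10^-4) = 8.15.

8.15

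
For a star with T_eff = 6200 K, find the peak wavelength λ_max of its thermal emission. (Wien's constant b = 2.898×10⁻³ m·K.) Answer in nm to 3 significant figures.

λ_max = b/T = 2.898×10⁻³ / 6200 = 4.67×10^-7 m = 467.4 nm.

467 nm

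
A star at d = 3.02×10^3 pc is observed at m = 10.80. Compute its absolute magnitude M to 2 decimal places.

M = m − 5 log₁₀(d/10 pc) = 10.80 − 5 log₁₀(3.02×10^3/10)
  = 10.80 − 5 × 2.480 = 10.80 − 12.40 = -1.60.

-1.60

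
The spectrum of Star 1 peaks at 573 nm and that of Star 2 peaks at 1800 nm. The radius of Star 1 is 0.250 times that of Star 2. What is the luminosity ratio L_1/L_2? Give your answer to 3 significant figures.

Wien's law gives T ∝ 1/λ_max, so T_1/T_2 = λ_2/λ_1 = 1800/573 = 3.141.
Then L ∝ R²T⁴ gives L_1/L_2 = (0.250)² × (3.141)⁴ = 0.06250 × 97.38 = 6.086.

6.09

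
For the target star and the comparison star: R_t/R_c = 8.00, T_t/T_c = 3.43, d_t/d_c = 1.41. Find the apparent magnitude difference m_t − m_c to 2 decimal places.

L_t/L_c = (8.00)²(3.43)⁴ = 8858.
F_t/F_c = (L_t/L_c)/(d_t/d_c)² = 8858/1.988 = 4456.
m_t − m_c = −2.5 log₁₀(4456) = -9.12.

-9.12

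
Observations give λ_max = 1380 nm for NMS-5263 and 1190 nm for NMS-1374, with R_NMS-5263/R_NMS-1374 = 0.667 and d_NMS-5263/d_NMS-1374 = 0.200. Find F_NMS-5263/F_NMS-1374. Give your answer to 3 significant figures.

Wien's law: T_NMS-5263/T_NMS-1374 = λ_NMS-1374/λ_NMS-5263 = 1190/1380 = 0.8623.
L_NMS-5263/L_NMS-1374 = (R_NMS-5263/R_NMS-1374)²(T_NMS-5263/T_NMS-1374)⁴ = (0.667)²(0.8623)⁴ = 0.2460.
F_NMS-5263/F_NMS-1374 = (L_NMS-5263/L_NMS-1374)/(d_NMS-5263/d_NMS-1374)² = 0.2460/(0.200)² = 6.150.

6.15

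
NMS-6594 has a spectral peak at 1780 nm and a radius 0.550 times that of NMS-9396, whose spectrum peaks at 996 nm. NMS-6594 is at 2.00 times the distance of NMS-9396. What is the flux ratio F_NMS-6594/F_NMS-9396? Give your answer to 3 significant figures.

0.00741

Wien's law: T_NMS-6594/T_NMS-9396 = λ_NMS-9396/λ_NMS-6594 = 996/1780 = 0.5596.
L_NMS-6594/L_NMS-9396 = (R_NMS-6594/R_NMS-9396)²(T_NMS-6594/T_NMS-9396)⁴ = (0.550)²(0.5596)⁴ = 0.02965.
F_NMS-6594/F_NMS-9396 = (L_NMS-6594/L_NMS-9396)/(d_NMS-6594/d_NMS-9396)² = 0.02965/(2.00)² = 0.007413.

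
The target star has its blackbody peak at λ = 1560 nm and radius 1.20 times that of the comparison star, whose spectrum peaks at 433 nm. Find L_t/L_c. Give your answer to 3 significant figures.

Wien's law gives T ∝ 1/λ_max, so T_t/T_c = λ_c/λ_t = 433/1560 = 0.2776.
Then L ∝ R²T⁴ gives L_t/L_c = (1.20)² × (0.2776)⁴ = 1.440 × 0.005935 = 0.008547.

0.00855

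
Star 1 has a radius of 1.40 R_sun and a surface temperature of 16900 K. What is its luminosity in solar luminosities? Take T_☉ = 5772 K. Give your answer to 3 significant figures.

144 solar luminosities

L/L_☉ = (R/R_☉)² (T/T_☉)⁴ = (1.40)² × (16900/5772)⁴
       = 1.960 × (2.928)⁴ = 1.960 × 73.49 = 144.0.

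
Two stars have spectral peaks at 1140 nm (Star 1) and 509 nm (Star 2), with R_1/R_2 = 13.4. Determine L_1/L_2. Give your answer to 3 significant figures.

Wien's law gives T ∝ 1/λ_max, so T_1/T_2 = λ_2/λ_1 = 509/1140 = 0.4465.
Then L ∝ R²T⁴ gives L_1/L_2 = (13.4)² × (0.4465)⁴ = 179.6 × 0.03974 = 7.136.

7.14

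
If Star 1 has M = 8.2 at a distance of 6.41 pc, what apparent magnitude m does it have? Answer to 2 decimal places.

7.23

m = M + 5 log₁₀(d/10 pc) = 8.2 + 5 log₁₀(6.41/10)
  = 8.2 + 5 × -0.193 = 8.2 + -0.97 = 7.23.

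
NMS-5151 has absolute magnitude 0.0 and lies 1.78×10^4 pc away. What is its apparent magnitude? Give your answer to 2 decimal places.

16.25

m = M + 5 log₁₀(d/10 pc) = 0.0 + 5 log₁₀(1.78×10^4/10)
  = 0.0 + 5 × 3.250 = 0.0 + 16.25 = 16.25.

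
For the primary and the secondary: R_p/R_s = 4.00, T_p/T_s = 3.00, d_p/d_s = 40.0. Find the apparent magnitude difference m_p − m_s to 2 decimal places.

0.23

L_p/L_s = (4.00)²(3.00)⁴ = 1296.
F_p/F_s = (L_p/L_s)/(d_p/d_s)² = 1296/1600 = 0.8100.
m_p − m_s = −2.5 log₁₀(0.8100) = 0.23.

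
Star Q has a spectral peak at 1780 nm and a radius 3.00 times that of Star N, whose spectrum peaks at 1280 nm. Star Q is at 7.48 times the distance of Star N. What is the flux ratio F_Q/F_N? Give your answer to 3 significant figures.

Wien's law: T_Q/T_N = λ_N/λ_Q = 1280/1780 = 0.7191.
L_Q/L_N = (R_Q/R_N)²(T_Q/T_N)⁴ = (3.00)²(0.7191)⁴ = 2.407.
F_Q/F_N = (L_Q/L_N)/(d_Q/d_N)² = 2.407/(7.48)² = 0.04301.

0.0430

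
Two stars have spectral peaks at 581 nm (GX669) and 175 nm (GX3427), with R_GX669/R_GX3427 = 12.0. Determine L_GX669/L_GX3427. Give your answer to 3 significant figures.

1.19

Wien's law gives T ∝ 1/λ_max, so T_GX669/T_GX3427 = λ_GX3427/λ_GX669 = 175/581 = 0.3012.
Then L ∝ R²T⁴ gives L_GX669/L_GX3427 = (12.0)² × (0.3012)⁴ = 144.0 × 0.008231 = 1.185.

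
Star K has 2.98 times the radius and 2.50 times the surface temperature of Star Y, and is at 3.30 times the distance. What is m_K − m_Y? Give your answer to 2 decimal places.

-3.76

L_K/L_Y = (2.98)²(2.50)⁴ = 346.9.
F_K/F_Y = (L_K/L_Y)/(d_K/d_Y)² = 346.9/10.89 = 31.85.
m_K − m_Y = −2.5 log₁₀(31.85) = -3.76.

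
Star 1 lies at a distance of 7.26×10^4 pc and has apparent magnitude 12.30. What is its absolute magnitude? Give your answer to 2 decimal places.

-7.00

M = m − 5 log₁₀(d/10 pc) = 12.30 − 5 log₁₀(7.26×10^4/10)
  = 12.30 − 5 × 3.861 = 12.30 − 19.30 = -7.00.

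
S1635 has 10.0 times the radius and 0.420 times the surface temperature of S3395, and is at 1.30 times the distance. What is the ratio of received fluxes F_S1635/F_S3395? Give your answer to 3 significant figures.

L_S1635/L_S3395 = (R_S1635/R_S3395)²(T_S1635/T_S3395)⁴ = (10.0)² × (0.420)⁴ = 3.112.
F_S1635/F_S3395 = (L_S1635/L_S3395)/(d_S1635/d_S3395)² = 3.112 / (1.30)² = 1.841.

1.84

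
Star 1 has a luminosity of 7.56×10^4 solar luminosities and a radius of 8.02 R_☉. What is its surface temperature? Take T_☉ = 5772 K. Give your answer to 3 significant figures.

3.38×10^4 K

T/T_☉ = (L/L_☉)^(1/4) / (R/R_☉)^(1/2)
T = 5772 × (7.56×10^4)^(1/4) / √(8.02) = 5772 × 16.58 / 2.832 = 3.380×10^4 K.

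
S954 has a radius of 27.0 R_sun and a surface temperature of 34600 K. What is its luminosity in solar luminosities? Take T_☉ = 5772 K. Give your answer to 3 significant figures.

9.41×10^5 solar luminosities

L/L_☉ = (R/R_☉)² (T/T_☉)⁴ = (27.0)² × (34600/5772)⁴
       = 729.0 × (5.994)⁴ = 729.0 × 1291 = 9.413×10^5.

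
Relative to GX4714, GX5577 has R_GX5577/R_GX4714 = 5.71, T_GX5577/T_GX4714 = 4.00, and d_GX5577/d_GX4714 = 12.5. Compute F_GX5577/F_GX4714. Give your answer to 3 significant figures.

53.4

L_GX5577/L_GX4714 = (R_GX5577/R_GX4714)²(T_GX5577/T_GX4714)⁴ = (5.71)² × (4.00)⁴ = 8347.
F_GX5577/F_GX4714 = (L_GX5577/L_GX4714)/(d_GX5577/d_GX4714)² = 8347 / (12.5)² = 53.42.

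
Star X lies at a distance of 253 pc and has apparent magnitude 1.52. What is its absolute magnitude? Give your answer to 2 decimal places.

M = m − 5 log₁₀(d/10 pc) = 1.52 − 5 log₁₀(253/10)
  = 1.52 − 5 × 1.403 = 1.52 − 7.02 = -5.50.

-5.50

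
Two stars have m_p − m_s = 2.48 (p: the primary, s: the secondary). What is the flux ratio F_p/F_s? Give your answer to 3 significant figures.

F_p/F_s = 10^(−(m_p − m_s)/2.5) = 10^(-2.48/2.5) = 10^-0.992 = 0.1019.

0.102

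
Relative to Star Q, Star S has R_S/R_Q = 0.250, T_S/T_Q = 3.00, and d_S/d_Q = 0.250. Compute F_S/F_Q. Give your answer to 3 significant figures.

L_S/L_Q = (R_S/R_Q)²(T_S/T_Q)⁴ = (0.250)² × (3.00)⁴ = 5.062.
F_S/F_Q = (L_S/L_Q)/(d_S/d_Q)² = 5.062 / (0.250)² = 81.00.

81.0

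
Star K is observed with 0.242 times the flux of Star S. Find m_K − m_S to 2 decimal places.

m_K − m_S = −2.5 log₁₀(F_K/F_S) = −2.5 log₁₀(0.242) = −2.5 × (-0.616) = 1.540.

1.54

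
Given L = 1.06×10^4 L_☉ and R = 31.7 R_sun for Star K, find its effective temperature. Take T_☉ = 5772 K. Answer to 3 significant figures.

1.04×10^4 K

T/T_☉ = (L/L_☉)^(1/4) / (R/R_☉)^(1/2)
T = 5772 × (1.06×10^4)^(1/4) / √(31.7) = 5772 × 10.15 / 5.630 = 1.040×10^4 K.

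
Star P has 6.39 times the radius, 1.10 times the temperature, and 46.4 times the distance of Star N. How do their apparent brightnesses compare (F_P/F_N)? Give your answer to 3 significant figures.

L_P/L_N = (R_P/R_N)²(T_P/T_N)⁴ = (6.39)² × (1.10)⁴ = 59.78.
F_P/F_N = (L_P/L_N)/(d_P/d_N)² = 59.78 / (46.4)² = 0.02777.

0.0278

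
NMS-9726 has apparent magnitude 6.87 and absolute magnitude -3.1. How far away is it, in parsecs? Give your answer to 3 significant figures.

m − M = 5 log₁₀(d/10 pc)
6.87 − (-3.1) = 9.97 = 5 log₁₀(d/10)
d = 10 × 10^(9.97/5) = 10 × 10^1.994 = 986.3 pc.

986 pc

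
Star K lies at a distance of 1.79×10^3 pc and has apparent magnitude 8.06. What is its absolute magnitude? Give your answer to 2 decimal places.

-3.20

M = m − 5 log₁₀(d/10 pc) = 8.06 − 5 log₁₀(1.79×10^3/10)
  = 8.06 − 5 × 2.253 = 8.06 − 11.26 = -3.20.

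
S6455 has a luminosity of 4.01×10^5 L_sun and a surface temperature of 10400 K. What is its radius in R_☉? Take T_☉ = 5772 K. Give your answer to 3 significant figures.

195 R_☉

R/R_☉ = √(L/L_☉) / (T/T_☉)² = √(4.01×10^5) / (1.802)²
       = 633.2 / 3.246 = 195.1.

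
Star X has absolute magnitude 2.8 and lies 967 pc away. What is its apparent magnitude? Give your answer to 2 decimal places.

12.73

m = M + 5 log₁₀(d/10 pc) = 2.8 + 5 log₁₀(967/10)
  = 2.8 + 5 × 1.985 = 2.8 + 9.93 = 12.73.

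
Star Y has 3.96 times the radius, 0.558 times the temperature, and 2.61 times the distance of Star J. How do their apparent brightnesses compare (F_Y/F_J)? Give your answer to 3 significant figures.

L_Y/L_J = (R_Y/R_J)²(T_Y/T_J)⁴ = (3.96)² × (0.558)⁴ = 1.520.
F_Y/F_J = (L_Y/L_J)/(d_Y/d_J)² = 1.520 / (2.61)² = 0.2232.

0.223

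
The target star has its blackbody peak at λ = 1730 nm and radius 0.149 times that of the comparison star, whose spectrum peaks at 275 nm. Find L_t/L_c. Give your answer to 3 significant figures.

Wien's law gives T ∝ 1/λ_max, so T_t/T_c = λ_c/λ_t = 275/1730 = 0.1590.
Then L ∝ R²T⁴ gives L_t/L_c = (0.149)² × (0.1590)⁴ = 0.02220 × 6.385×10^-4 = 1.417×10^-5.

1.42×10^-5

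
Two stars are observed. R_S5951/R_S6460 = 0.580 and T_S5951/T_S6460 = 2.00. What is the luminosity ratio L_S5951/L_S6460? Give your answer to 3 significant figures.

5.38

From the Stefan–Boltzmann law, L ∝ R²T⁴, so
L_S5951/L_S6460 = (R_S5951/R_S6460)² (T_S5951/T_S6460)⁴ = (0.580)² × (2.00)⁴ = 0.3364 × 16.00 = 5.382.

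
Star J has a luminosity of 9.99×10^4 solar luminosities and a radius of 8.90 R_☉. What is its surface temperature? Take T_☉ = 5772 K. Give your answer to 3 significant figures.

T/T_☉ = (L/L_☉)^(1/4) / (R/R_☉)^(1/2)
T = 5772 × (9.99×10^4)^(1/4) / √(8.90) = 5772 × 17.78 / 2.983 = 3.440×10^4 K.

3.44×10^4 K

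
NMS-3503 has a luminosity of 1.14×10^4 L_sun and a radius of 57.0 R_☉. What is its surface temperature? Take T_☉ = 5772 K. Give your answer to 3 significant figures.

7.90×10^3 K

T/T_☉ = (L/L_☉)^(1/4) / (R/R_☉)^(1/2)
T = 5772 × (1.14×10^4)^(1/4) / √(57.0) = 5772 × 10.33 / 7.550 = 7900 K.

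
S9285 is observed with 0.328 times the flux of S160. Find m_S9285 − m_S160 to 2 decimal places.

1.21

m_S9285 − m_S160 = −2.5 log₁₀(F_S9285/F_S160) = −2.5 log₁₀(0.328) = −2.5 × (-0.484) = 1.210.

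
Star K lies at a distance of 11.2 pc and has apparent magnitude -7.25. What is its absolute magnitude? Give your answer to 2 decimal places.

M = m − 5 log₁₀(d/10 pc) = -7.25 − 5 log₁₀(11.2/10)
  = -7.25 − 5 × 0.049 = -7.25 − 0.25 = -7.50.

-7.50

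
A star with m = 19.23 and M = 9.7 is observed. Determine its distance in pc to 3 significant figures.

805 pc

m − M = 5 log₁₀(d/10 pc)
19.23 − (9.7) = 9.53 = 5 log₁₀(d/10)
d = 10 × 10^(9.53/5) = 10 × 10^1.906 = 805.4 pc.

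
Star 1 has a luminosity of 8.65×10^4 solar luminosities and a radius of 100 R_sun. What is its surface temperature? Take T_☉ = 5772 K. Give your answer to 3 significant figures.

T/T_☉ = (L/L_☉)^(1/4) / (R/R_☉)^(1/2)
T = 5772 × (8.65×10^4)^(1/4) / √(100) = 5772 × 17.15 / 10.00 = 9899 K.

9.90×10^3 K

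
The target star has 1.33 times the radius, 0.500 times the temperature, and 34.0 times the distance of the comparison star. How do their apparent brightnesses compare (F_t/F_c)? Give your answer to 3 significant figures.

L_t/L_c = (R_t/R_c)²(T_t/T_c)⁴ = (1.33)² × (0.500)⁴ = 0.1106.
F_t/F_c = (L_t/L_c)/(d_t/d_c)² = 0.1106 / (34.0)² = 9.564×10^-5.

9.56×10^-5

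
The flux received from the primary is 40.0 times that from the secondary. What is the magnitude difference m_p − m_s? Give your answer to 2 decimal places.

m_p − m_s = −2.5 log₁₀(F_p/F_s) = −2.5 log₁₀(40.0) = −2.5 × (1.602) = -4.005.

-4.01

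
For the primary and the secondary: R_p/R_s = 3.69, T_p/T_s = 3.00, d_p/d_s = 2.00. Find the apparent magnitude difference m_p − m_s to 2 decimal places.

-6.10

L_p/L_s = (3.69)²(3.00)⁴ = 1103.
F_p/F_s = (L_p/L_s)/(d_p/d_s)² = 1103/4.000 = 275.7.
m_p − m_s = −2.5 log₁₀(275.7) = -6.10.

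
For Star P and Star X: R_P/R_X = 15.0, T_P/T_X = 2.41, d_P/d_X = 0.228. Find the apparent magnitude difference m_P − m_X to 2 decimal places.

L_P/L_X = (15.0)²(2.41)⁴ = 7590.
F_P/F_X = (L_P/L_X)/(d_P/d_X)² = 7590/0.05198 = 1.460×10^5.
m_P − m_X = −2.5 log₁₀(1.460×10^5) = -12.91.

-12.91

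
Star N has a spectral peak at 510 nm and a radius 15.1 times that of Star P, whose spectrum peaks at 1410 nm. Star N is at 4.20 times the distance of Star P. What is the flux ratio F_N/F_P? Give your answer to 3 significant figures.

755

Wien's law: T_N/T_P = λ_P/λ_N = 1410/510 = 2.765.
L_N/L_P = (R_N/R_P)²(T_N/T_P)⁴ = (15.1)²(2.765)⁴ = 1.332×10^4.
F_N/F_P = (L_N/L_P)/(d_N/d_P)² = 1.332×10^4/(4.20)² = 755.2.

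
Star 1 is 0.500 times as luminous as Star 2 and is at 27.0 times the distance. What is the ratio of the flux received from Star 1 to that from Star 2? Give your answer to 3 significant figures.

6.86×10^-4

F = L/(4πd²), so F_1/F_2 = (L_1/L_2) / (d_1/d_2)²
= 0.500 / (27.0)² = 0.500 / 729.0 = 6.859×10^-4.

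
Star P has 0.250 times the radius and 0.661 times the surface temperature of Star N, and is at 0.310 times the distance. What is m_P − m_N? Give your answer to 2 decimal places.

L_P/L_N = (0.250)²(0.661)⁴ = 0.01193.
F_P/F_N = (L_P/L_N)/(d_P/d_N)² = 0.01193/0.09610 = 0.1242.
m_P − m_N = −2.5 log₁₀(0.1242) = 2.27.

2.27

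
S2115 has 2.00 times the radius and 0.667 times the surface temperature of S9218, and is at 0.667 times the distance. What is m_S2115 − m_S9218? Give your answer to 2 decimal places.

-0.63

L_S2115/L_S9218 = (2.00)²(0.667)⁴ = 0.7917.
F_S2115/F_S9218 = (L_S2115/L_S9218)/(d_S2115/d_S9218)² = 0.7917/0.4449 = 1.780.
m_S2115 − m_S9218 = −2.5 log₁₀(1.780) = -0.63.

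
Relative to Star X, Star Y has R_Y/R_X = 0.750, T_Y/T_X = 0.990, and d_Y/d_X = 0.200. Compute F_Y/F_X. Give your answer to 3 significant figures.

13.5

L_Y/L_X = (R_Y/R_X)²(T_Y/T_X)⁴ = (0.750)² × (0.990)⁴ = 0.5403.
F_Y/F_X = (L_Y/L_X)/(d_Y/d_X)² = 0.5403 / (0.200)² = 13.51.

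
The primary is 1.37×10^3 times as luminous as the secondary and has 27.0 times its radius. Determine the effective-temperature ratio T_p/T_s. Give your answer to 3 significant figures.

1.17

L ∝ R²T⁴ gives T ∝ (L/R²)^(1/4), so
T_p/T_s = (1.37×10^3 / 27.0²)^(1/4) = (1.879)^(1/4) = 1.171.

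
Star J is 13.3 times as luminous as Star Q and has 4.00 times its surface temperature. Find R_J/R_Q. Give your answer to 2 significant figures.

L ∝ R²T⁴ gives R ∝ √L / T², so
R_J/R_Q = √(13.3) / (4.00)² = 3.647 / 16.00 = 0.2279.

0.23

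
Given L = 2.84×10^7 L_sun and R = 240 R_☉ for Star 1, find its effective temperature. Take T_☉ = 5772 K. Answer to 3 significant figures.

T/T_☉ = (L/L_☉)^(1/4) / (R/R_☉)^(1/2)
T = 5772 × (2.84×10^7)^(1/4) / √(240) = 5772 × 73.00 / 15.49 = 2.720×10^4 K.

2.72×10^4 K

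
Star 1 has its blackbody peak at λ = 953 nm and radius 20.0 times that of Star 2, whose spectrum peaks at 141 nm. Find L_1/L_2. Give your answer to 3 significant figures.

0.192

Wien's law gives T ∝ 1/λ_max, so T_1/T_2 = λ_2/λ_1 = 141/953 = 0.1480.
Then L ∝ R²T⁴ gives L_1/L_2 = (20.0)² × (0.1480)⁴ = 400.0 × 4.792×10^-4 = 0.1917.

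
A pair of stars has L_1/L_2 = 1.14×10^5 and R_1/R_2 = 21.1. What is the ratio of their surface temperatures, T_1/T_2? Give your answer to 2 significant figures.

L ∝ R²T⁴ gives T ∝ (L/R²)^(1/4), so
T_1/T_2 = (1.14×10^5 / 21.1²)^(1/4) = (256.1)^(1/4) = 4.000.

4.0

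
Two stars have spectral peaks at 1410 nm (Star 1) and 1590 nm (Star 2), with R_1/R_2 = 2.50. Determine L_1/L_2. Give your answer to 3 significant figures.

10.1

Wien's law gives T ∝ 1/λ_max, so T_1/T_2 = λ_2/λ_1 = 1590/1410 = 1.128.
Then L ∝ R²T⁴ gives L_1/L_2 = (2.50)² × (1.128)⁴ = 6.250 × 1.617 = 10.11.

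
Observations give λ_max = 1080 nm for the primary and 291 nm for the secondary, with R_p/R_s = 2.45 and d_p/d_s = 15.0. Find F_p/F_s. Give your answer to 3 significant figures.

1.41×10^-4

Wien's law: T_p/T_s = λ_s/λ_p = 291/1080 = 0.2694.
L_p/L_s = (R_p/R_s)²(T_p/T_s)⁴ = (2.45)²(0.2694)⁴ = 0.03164.
F_p/F_s = (L_p/L_s)/(d_p/d_s)² = 0.03164/(15.0)² = 1.406×10^-4.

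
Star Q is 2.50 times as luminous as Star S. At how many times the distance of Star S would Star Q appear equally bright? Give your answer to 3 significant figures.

1.58

Equal flux requires L_Q/d_Q² = L_S/d_S², so d_Q/d_S = √(L_Q/L_S)
= √(2.50) = 1.581.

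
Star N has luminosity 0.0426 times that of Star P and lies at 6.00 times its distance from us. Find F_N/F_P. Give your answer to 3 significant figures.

0.00118

F = L/(4πd²), so F_N/F_P = (L_N/L_P) / (d_N/d_P)²
= 0.0426 / (6.00)² = 0.0426 / 36.00 = 0.001183.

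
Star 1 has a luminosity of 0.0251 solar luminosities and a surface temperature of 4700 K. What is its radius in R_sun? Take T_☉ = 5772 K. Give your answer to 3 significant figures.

0.239 R_sun

R/R_☉ = √(L/L_☉) / (T/T_☉)² = √(0.0251) / (0.8143)²
       = 0.1584 / 0.6630 = 0.2389.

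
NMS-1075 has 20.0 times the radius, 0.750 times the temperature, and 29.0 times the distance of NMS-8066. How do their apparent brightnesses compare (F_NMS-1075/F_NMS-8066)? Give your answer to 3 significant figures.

0.150

L_NMS-1075/L_NMS-8066 = (R_NMS-1075/R_NMS-8066)²(T_NMS-1075/T_NMS-8066)⁴ = (20.0)² × (0.750)⁴ = 126.6.
F_NMS-1075/F_NMS-8066 = (L_NMS-1075/L_NMS-8066)/(d_NMS-1075/d_NMS-8066)² = 126.6 / (29.0)² = 0.1505.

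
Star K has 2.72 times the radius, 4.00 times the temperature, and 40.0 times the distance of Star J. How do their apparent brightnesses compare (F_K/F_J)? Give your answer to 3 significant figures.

L_K/L_J = (R_K/R_J)²(T_K/T_J)⁴ = (2.72)² × (4.00)⁴ = 1894.
F_K/F_J = (L_K/L_J)/(d_K/d_J)² = 1894 / (40.0)² = 1.184.

1.18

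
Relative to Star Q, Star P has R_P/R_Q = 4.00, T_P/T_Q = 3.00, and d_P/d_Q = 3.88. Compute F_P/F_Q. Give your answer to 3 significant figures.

L_P/L_Q = (R_P/R_Q)²(T_P/T_Q)⁴ = (4.00)² × (3.00)⁴ = 1296.
F_P/F_Q = (L_P/L_Q)/(d_P/d_Q)² = 1296 / (3.88)² = 86.09.

86.1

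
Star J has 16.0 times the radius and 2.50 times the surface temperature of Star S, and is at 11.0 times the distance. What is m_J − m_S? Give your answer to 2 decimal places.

L_J/L_S = (16.0)²(2.50)⁴ = 1.000×10^4.
F_J/F_S = (L_J/L_S)/(d_J/d_S)² = 1.000×10^4/121.0 = 82.64.
m_J − m_S = −2.5 log₁₀(82.64) = -4.79.

-4.79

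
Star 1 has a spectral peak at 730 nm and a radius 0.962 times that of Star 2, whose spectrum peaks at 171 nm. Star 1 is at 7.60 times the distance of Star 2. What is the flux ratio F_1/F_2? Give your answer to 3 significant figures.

4.82×10^-5

Wien's law: T_1/T_2 = λ_2/λ_1 = 171/730 = 0.2342.
L_1/L_2 = (R_1/R_2)²(T_1/T_2)⁴ = (0.962)²(0.2342)⁴ = 0.002786.
F_1/F_2 = (L_1/L_2)/(d_1/d_2)² = 0.002786/(7.60)² = 4.824×10^-5.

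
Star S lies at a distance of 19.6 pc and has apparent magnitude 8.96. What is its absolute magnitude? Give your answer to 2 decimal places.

7.50

M = m − 5 log₁₀(d/10 pc) = 8.96 − 5 log₁₀(19.6/10)
  = 8.96 − 5 × 0.292 = 8.96 − 1.46 = 7.50.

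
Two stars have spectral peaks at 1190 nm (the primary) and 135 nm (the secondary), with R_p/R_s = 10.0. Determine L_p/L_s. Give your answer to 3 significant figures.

0.0166

Wien's law gives T ∝ 1/λ_max, so T_p/T_s = λ_s/λ_p = 135/1190 = 0.1134.
Then L ∝ R²T⁴ gives L_p/L_s = (10.0)² × (0.1134)⁴ = 100.0 × 1.656×10^-4 = 0.01656.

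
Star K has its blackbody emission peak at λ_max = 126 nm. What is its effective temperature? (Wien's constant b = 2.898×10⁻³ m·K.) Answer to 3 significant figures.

2.30×10^4 K

T = b/λ_max = 2.898×10⁻³ / (126×10⁻⁹) = 2.300×10^4 K.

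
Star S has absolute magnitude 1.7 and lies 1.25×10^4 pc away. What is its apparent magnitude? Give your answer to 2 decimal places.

m = M + 5 log₁₀(d/10 pc) = 1.7 + 5 log₁₀(1.25×10^4/10)
  = 1.7 + 5 × 3.097 = 1.7 + 15.48 = 17.18.

17.18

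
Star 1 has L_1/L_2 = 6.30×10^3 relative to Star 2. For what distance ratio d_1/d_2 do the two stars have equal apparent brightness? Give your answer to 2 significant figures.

79

Equal flux requires L_1/d_1² = L_2/d_2², so d_1/d_2 = √(L_1/L_2)
= √(6.30×10^3) = 79.37.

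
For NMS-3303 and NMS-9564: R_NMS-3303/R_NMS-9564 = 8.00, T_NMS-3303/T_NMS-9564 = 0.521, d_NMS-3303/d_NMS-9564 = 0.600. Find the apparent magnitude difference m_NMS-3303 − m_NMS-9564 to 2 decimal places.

L_NMS-3303/L_NMS-9564 = (8.00)²(0.521)⁴ = 4.716.
F_NMS-3303/F_NMS-9564 = (L_NMS-3303/L_NMS-9564)/(d_NMS-3303/d_NMS-9564)² = 4.716/0.3600 = 13.10.
m_NMS-3303 − m_NMS-9564 = −2.5 log₁₀(13.10) = -2.79.

-2.79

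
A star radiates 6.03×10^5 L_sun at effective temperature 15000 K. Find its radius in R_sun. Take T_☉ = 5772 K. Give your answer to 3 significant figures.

115 R_sun

R/R_☉ = √(L/L_☉) / (T/T_☉)² = √(6.03×10^5) / (2.599)²
       = 776.5 / 6.754 = 115.0.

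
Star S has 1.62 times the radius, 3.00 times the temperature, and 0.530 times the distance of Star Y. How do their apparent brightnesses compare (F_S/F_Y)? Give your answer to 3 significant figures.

L_S/L_Y = (R_S/R_Y)²(T_S/T_Y)⁴ = (1.62)² × (3.00)⁴ = 212.6.
F_S/F_Y = (L_S/L_Y)/(d_S/d_Y)² = 212.6 / (0.530)² = 756.8.

757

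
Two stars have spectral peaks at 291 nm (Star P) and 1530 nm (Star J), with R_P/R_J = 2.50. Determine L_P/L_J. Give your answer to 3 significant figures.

4.78×10^3

Wien's law gives T ∝ 1/λ_max, so T_P/T_J = λ_J/λ_P = 1530/291 = 5.258.
Then L ∝ R²T⁴ gives L_P/L_J = (2.50)² × (5.258)⁴ = 6.250 × 764.2 = 4776.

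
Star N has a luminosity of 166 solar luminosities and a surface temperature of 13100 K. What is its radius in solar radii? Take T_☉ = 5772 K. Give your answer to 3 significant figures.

2.50 solar radii

R/R_☉ = √(L/L_☉) / (T/T_☉)² = √(166) / (2.270)²
       = 12.88 / 5.151 = 2.501.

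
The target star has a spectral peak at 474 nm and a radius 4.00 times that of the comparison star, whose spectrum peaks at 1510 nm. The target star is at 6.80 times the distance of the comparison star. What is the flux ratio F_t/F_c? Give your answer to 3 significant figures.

35.6

Wien's law: T_t/T_c = λ_c/λ_t = 1510/474 = 3.186.
L_t/L_c = (R_t/R_c)²(T_t/T_c)⁴ = (4.00)²(3.186)⁴ = 1648.
F_t/F_c = (L_t/L_c)/(d_t/d_c)² = 1648/(6.80)² = 35.64.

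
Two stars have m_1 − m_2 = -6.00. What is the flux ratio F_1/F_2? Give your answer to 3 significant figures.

F_1/F_2 = 10^(−(m_1 − m_2)/2.5) = 10^(6.00/2.5) = 10^2.400 = 251.2.

251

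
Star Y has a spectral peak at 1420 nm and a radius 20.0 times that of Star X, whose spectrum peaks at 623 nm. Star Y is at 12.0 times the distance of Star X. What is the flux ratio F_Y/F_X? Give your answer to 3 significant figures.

0.103

Wien's law: T_Y/T_X = λ_X/λ_Y = 623/1420 = 0.4387.
L_Y/L_X = (R_Y/R_X)²(T_Y/T_X)⁴ = (20.0)²(0.4387)⁴ = 14.82.
F_Y/F_X = (L_Y/L_X)/(d_Y/d_X)² = 14.82/(12.0)² = 0.1029.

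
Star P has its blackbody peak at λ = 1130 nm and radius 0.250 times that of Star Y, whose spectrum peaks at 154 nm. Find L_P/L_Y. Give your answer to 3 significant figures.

Wien's law gives T ∝ 1/λ_max, so T_P/T_Y = λ_Y/λ_P = 154/1130 = 0.1363.
Then L ∝ R²T⁴ gives L_P/L_Y = (0.250)² × (0.1363)⁴ = 0.06250 × 3.450×10^-4 = 2.156×10^-5.

2.16×10^-5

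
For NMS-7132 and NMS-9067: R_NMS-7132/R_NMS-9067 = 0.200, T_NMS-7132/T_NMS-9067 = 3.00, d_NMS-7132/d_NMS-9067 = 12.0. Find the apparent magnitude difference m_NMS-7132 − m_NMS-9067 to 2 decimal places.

4.12

L_NMS-7132/L_NMS-9067 = (0.200)²(3.00)⁴ = 3.240.
F_NMS-7132/F_NMS-9067 = (L_NMS-7132/L_NMS-9067)/(d_NMS-7132/d_NMS-9067)² = 3.240/144.0 = 0.02250.
m_NMS-7132 − m_NMS-9067 = −2.5 log₁₀(0.02250) = 4.12.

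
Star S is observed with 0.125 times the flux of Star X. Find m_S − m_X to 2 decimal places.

2.26

m_S − m_X = −2.5 log₁₀(F_S/F_X) = −2.5 log₁₀(0.125) = −2.5 × (-0.903) = 2.258.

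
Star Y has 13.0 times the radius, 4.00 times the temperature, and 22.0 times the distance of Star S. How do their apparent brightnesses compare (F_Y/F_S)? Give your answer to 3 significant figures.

89.4

L_Y/L_S = (R_Y/R_S)²(T_Y/T_S)⁴ = (13.0)² × (4.00)⁴ = 4.326×10^4.
F_Y/F_S = (L_Y/L_S)/(d_Y/d_S)² = 4.326×10^4 / (22.0)² = 89.39.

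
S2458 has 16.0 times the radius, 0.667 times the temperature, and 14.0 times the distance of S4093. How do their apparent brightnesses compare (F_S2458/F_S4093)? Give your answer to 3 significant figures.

L_S2458/L_S4093 = (R_S2458/R_S4093)²(T_S2458/T_S4093)⁴ = (16.0)² × (0.667)⁴ = 50.67.
F_S2458/F_S4093 = (L_S2458/L_S4093)/(d_S2458/d_S4093)² = 50.67 / (14.0)² = 0.2585.

0.259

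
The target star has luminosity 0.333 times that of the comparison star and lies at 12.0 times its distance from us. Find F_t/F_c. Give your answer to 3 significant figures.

F = L/(4πd²), so F_t/F_c = (L_t/L_c) / (d_t/d_c)²
= 0.333 / (12.0)² = 0.333 / 144.0 = 0.002313.

0.00231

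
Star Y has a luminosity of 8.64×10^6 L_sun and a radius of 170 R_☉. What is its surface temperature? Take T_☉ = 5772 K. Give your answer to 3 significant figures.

T/T_☉ = (L/L_☉)^(1/4) / (R/R_☉)^(1/2)
T = 5772 × (8.64×10^6)^(1/4) / √(170) = 5772 × 54.22 / 13.04 = 2.400×10^4 K.

2.40×10^4 K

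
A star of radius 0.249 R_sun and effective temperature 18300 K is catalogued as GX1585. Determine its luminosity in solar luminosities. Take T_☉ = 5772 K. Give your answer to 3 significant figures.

L/L_☉ = (R/R_☉)² (T/T_☉)⁴ = (0.249)² × (18300/5772)⁴
       = 0.06200 × (3.170)⁴ = 0.06200 × 101.0 = 6.265.

6.26 solar luminosities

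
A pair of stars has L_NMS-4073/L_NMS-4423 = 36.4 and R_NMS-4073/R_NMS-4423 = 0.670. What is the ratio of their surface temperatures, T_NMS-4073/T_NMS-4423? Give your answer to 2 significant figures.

L ∝ R²T⁴ gives T ∝ (L/R²)^(1/4), so
T_NMS-4073/T_NMS-4423 = (36.4 / 0.670²)^(1/4) = (81.09)^(1/4) = 3.001.

3.0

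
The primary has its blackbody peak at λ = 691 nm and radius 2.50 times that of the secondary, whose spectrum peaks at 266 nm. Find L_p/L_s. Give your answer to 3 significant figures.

Wien's law gives T ∝ 1/λ_max, so T_p/T_s = λ_s/λ_p = 266/691 = 0.3849.
Then L ∝ R²T⁴ gives L_p/L_s = (2.50)² × (0.3849)⁴ = 6.250 × 0.02196 = 0.1372.

0.137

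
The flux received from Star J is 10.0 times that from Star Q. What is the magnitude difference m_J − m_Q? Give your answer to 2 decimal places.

-2.50

m_J − m_Q = −2.5 log₁₀(F_J/F_Q) = −2.5 log₁₀(10.0) = −2.5 × (1.000) = -2.500.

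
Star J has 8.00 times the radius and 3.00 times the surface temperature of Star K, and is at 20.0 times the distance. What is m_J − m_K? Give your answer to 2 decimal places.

L_J/L_K = (8.00)²(3.00)⁴ = 5184.
F_J/F_K = (L_J/L_K)/(d_J/d_K)² = 5184/400.0 = 12.96.
m_J − m_K = −2.5 log₁₀(12.96) = -2.78.

-2.78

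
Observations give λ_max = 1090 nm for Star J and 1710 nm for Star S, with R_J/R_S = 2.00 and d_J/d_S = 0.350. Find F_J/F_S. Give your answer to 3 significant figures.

Wien's law: T_J/T_S = λ_S/λ_J = 1710/1090 = 1.569.
L_J/L_S = (R_J/R_S)²(T_J/T_S)⁴ = (2.00)²(1.569)⁴ = 24.23.
F_J/F_S = (L_J/L_S)/(d_J/d_S)² = 24.23/(0.350)² = 197.8.

198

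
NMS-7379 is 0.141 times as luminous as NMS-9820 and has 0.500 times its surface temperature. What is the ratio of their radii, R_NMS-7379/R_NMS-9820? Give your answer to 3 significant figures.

1.50

L ∝ R²T⁴ gives R ∝ √L / T², so
R_NMS-7379/R_NMS-9820 = √(0.141) / (0.500)² = 0.3755 / 0.2500 = 1.502.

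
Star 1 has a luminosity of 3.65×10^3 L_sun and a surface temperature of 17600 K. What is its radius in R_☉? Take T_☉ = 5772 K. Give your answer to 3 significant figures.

R/R_☉ = √(L/L_☉) / (T/T_☉)² = √(3.65×10^3) / (3.049)²
       = 60.42 / 9.298 = 6.498.

6.50 R_☉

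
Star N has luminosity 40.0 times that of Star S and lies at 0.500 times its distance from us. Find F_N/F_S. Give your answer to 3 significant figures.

F = L/(4πd²), so F_N/F_S = (L_N/L_S) / (d_N/d_S)²
= 40.0 / (0.500)² = 40.0 / 0.2500 = 160.0.

160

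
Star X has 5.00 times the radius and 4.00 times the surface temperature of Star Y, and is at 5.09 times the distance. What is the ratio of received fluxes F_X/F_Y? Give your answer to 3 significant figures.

247

L_X/L_Y = (R_X/R_Y)²(T_X/T_Y)⁴ = (5.00)² × (4.00)⁴ = 6400.
F_X/F_Y = (L_X/L_Y)/(d_X/d_Y)² = 6400 / (5.09)² = 247.0.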